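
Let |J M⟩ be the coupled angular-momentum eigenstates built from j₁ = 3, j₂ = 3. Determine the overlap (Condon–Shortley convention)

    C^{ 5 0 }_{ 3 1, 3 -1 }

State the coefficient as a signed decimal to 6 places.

+0.545545  (= +√(25/84))

√[11·1!5!5!/12! · 4!2!2!4!5!5!] = √(76800/7)
  +(−1)^0/∏(0,1,2,2,3,3)! = 1/144  (running 1/144)
  +(−1)^1/∏(1,0,1,1,4,4)! = -1/576  (running 1/192)
⟨..|..⟩ = √(76800/7)·(1/192) = +0.545545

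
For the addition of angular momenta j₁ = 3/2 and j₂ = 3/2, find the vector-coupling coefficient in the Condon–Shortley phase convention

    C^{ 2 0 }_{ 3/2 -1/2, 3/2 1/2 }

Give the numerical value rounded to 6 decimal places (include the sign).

√[5·1!2!2!/6! · 1!2!2!1!2!2!] = √(4/9)
  +(−1)^0/∏(0,1,2,2,0,0)! = 1/4  (running 1/4)
  +(−1)^1/∏(1,0,1,1,1,1)! = -1  (running -3/4)
⟨..|..⟩ = √(4/9)·(-3/4) = -0.500000

−√(1/4) = -0.500000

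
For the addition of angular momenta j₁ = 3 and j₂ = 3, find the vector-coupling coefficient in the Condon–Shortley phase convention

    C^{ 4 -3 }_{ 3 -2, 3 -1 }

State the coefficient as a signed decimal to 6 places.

−√(1/11) = -0.301511

√[9·2!4!4!/11! · 1!5!2!4!1!7!] = √(82944/11)
  +(−1)^1/∏(1,1,4,1,0,3)! = -1/144  (running -1/144)
  +(−1)^2/∏(2,0,3,0,1,4)! = 1/288  (running -1/288)
⟨..|..⟩ = √(82944/11)·(-1/288) = -0.301511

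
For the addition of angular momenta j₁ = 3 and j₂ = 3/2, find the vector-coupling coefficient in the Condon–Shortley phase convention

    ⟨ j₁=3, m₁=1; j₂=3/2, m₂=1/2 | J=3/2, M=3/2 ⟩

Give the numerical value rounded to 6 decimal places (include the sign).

+0.338062  (= +√(4/35))

√[4·3!3!0!/7! · 4!2!2!1!3!0!] = √(576/35)
  +(−1)^2/∏(2,1,0,0,3,0)! = 1/12  (running 1/12)
⟨..|..⟩ = √(576/35)·(1/12) = +0.338062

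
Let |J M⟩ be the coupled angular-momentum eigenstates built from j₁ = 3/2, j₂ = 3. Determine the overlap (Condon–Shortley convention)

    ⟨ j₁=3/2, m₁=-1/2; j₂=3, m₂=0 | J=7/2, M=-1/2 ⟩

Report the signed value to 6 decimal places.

−√(2/21) = -0.308607

√[8·1!2!5!/9! · 1!2!3!3!3!4!] = √(384/7)
  +(−1)^0/∏(0,1,2,3,0,2)! = 1/24  (running 1/24)
  +(−1)^1/∏(1,0,1,2,1,3)! = -1/12  (running -1/24)
⟨..|..⟩ = √(384/7)·(-1/24) = -0.308607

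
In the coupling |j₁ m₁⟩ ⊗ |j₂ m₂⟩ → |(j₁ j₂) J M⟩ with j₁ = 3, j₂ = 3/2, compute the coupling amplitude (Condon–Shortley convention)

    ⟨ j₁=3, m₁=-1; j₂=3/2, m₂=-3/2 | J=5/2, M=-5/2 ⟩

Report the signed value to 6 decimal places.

√[6·2!4!1!/8! · 2!4!0!3!0!5!] = √(1728/7)
  +(−1)^0/∏(0,2,4,0,0,1)! = 1/48  (running 1/48)
⟨..|..⟩ = √(1728/7)·(1/48) = +0.327327

+0.327327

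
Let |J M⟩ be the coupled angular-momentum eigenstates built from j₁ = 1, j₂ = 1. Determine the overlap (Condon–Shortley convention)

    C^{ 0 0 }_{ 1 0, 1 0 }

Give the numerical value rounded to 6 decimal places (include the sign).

−√(1/3) = -0.577350

triangle: 2!·0!·0!/3! = 2/6
(j±m)!: 1!·1!·1!·1!·0!·0! = 1
prefactor² = (2J+1)·Δ·N² = 1/3
  k=1: −1/(1!·1!·0!·0!·0!·0!) = -1
Σ = -1  ⇒  CG² = 1/3·(-1)² = 1/3
CG = −√(1/3) = -0.577350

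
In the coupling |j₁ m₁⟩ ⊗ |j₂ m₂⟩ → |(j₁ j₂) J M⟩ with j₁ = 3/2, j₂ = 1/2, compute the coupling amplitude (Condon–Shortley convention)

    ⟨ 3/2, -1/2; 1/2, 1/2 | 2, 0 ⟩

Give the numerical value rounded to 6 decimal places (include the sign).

+√(1/2) = +0.707107

triangle: 0!·3!·1!/5! = 6/120
(j±m)!: 1!·2!·1!·0!·2!·2! = 8
prefactor² = (2J+1)·Δ·N² = 2
  k=0: +1/(0!·0!·2!·1!·1!·0!) = 1/2
Σ = 1/2  ⇒  CG² = 2·1/2² = 1/2
CG = +√(1/2) = +0.707107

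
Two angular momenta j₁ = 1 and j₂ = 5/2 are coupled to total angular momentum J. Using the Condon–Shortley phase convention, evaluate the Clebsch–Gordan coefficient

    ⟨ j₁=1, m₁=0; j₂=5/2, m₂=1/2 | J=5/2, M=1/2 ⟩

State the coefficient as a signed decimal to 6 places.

−√(1/35) = -0.169031

√[6·1!1!4!/7! · 1!1!3!2!3!2!] = √(144/35)
  +(−1)^0/∏(0,1,1,3,0,1)! = 1/6  (running 1/6)
  +(−1)^1/∏(1,0,0,2,1,2)! = -1/4  (running -1/12)
⟨..|..⟩ = √(144/35)·(-1/12) = -0.169031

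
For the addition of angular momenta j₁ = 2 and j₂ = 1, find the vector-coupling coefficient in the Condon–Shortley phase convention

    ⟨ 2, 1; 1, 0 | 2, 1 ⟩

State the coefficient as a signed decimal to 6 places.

√[5·1!3!1!/6! · 3!1!1!1!3!1!] = √(3/2)
  +(−1)^0/∏(0,1,1,1,2,0)! = 1/2  (running 1/2)
  +(−1)^1/∏(1,0,0,0,3,1)! = -1/6  (running 1/3)
⟨..|..⟩ = √(3/2)·(1/3) = +0.408248

+√(1/6) = +0.408248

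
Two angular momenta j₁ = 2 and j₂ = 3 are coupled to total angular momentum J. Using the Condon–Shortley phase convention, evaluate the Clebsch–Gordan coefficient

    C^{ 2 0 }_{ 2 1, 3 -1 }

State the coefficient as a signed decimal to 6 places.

triangle: 3!*1!*3!/8! = 36/40320
(j±m)!: 3!*1!*2!*4!*2!*2! = 1152
prefactor² = (2J+1)*Δ*N² = 36/7
  k=0: +1/(0!*3!*1!*2!*0!*1!) = 1/12
  k=1: −1/(1!*2!*0!*1!*1!*2!) = -1/4
Σ = -1/6  ⇒  CG² = 36/7*(-1/6)² = 1/7
CG = −√(1/7) = -0.377964

-0.377964  (= −√(1/7))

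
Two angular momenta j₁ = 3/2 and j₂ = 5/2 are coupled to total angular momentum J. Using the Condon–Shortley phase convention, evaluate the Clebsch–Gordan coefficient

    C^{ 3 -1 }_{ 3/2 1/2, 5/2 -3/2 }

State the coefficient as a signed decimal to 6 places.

j₁+j₂−J=1  J+j₁−j₂=2  J−j₁+j₂=4  j₁+j₂+J+1=8
(j₁±m₁, j₂±m₂, J±M) = (2,1,1,4,2,4)
P² = 96/5
sum k=0..1:
  [0] +1/6 = 1/6
  [1] −1/48 = -1/48
S = 7/48
C² = P²·S² = 49/120 ; C = +0.639010

+0.639010  (= +√(49/120))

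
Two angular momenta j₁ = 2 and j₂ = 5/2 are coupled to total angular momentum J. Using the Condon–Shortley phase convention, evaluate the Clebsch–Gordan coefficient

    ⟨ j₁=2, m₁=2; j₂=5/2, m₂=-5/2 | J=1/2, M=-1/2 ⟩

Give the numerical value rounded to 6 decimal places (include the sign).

j₁+j₂−J=4  J+j₁−j₂=0  J−j₁+j₂=1  j₁+j₂+J+1=6
(j₁±m₁, j₂±m₂, J±M) = (4,0,0,5,0,1)
P² = 192
sum k=0..0:
  [0] +1/24 = 1/24
S = 1/24
C² = P²·S² = 1/3 ; C = +0.577350

+0.577350  (= +√(1/3))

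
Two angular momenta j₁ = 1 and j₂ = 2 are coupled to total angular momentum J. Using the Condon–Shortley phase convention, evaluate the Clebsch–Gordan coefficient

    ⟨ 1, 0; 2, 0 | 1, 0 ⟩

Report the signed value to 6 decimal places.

j₁+j₂−J=2  J+j₁−j₂=0  J−j₁+j₂=2  j₁+j₂+J+1=5
(j₁±m₁, j₂±m₂, J±M) = (1,1,2,2,1,1)
P² = 2/5
sum k=1..1:
  [1] −1/1 = -1
S = -1
C² = P²·S² = 2/5 ; C = -0.632456

-0.632456  (= −√(2/5))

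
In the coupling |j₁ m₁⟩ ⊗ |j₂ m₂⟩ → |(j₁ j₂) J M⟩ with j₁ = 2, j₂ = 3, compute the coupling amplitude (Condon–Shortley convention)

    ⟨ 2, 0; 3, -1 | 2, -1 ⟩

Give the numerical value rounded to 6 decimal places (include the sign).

−√(1/7) ≈ -0.377964

√[5·3!1!3!/8! · 2!2!2!4!1!3!] = √(36/7)
  +(−1)^1/∏(1,2,1,1,0,2)! = -1/4  (running -1/4)
  +(−1)^2/∏(2,1,0,0,1,3)! = 1/12  (running -1/6)
⟨..|..⟩ = √(36/7)·(-1/6) = -0.377964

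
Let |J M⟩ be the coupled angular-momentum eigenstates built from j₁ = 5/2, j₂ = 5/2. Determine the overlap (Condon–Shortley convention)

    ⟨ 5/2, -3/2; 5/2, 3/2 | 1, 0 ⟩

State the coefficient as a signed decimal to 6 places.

√[3·4!1!1!/7! · 1!4!4!1!1!1!] = √(288/35)
  +(−1)^3/∏(3,1,1,1,0,0)! = -1/6  (running -1/6)
  +(−1)^4/∏(4,0,0,0,1,1)! = 1/24  (running -1/8)
⟨..|..⟩ = √(288/35)·(-1/8) = -0.358569

−√(9/70) ≈ -0.358569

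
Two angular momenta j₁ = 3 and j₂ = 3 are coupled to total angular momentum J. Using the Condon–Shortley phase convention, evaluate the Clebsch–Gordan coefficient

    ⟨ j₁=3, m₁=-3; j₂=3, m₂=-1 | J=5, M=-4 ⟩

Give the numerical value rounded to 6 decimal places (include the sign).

j₁+j₂−J=1  J+j₁−j₂=5  J−j₁+j₂=5  j₁+j₂+J+1=12
(j₁±m₁, j₂±m₂, J±M) = (0,6,2,4,1,9)
P² = 4147200
sum k=1..1:
  [1] −1/2880 = -1/2880
S = -1/2880
C² = P²·S² = 1/2 ; C = -0.707107

-0.707107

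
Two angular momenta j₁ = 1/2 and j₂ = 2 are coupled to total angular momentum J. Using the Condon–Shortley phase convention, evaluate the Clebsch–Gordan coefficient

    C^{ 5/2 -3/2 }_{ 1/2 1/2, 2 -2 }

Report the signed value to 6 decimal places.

j₁+j₂−J=0  J+j₁−j₂=1  J−j₁+j₂=4  j₁+j₂+J+1=6
(j₁±m₁, j₂±m₂, J±M) = (1,0,0,4,1,4)
P² = 576/5
sum k=0..0:
  [0] +1/24 = 1/24
S = 1/24
C² = P²·S² = 1/5 ; C = +0.447214

+√(1/5) ≈ +0.447214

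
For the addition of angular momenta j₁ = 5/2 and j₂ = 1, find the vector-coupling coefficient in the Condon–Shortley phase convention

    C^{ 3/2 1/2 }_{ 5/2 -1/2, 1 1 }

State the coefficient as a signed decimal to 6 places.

j₁+j₂−J=2  J+j₁−j₂=3  J−j₁+j₂=0  j₁+j₂+J+1=6
(j₁±m₁, j₂±m₂, J±M) = (2,3,2,0,2,1)
P² = 16/5
sum k=2..2:
  [2] +1/4 = 1/4
S = 1/4
C² = P²·S² = 1/5 ; C = +0.447214

+√(1/5) = +0.447214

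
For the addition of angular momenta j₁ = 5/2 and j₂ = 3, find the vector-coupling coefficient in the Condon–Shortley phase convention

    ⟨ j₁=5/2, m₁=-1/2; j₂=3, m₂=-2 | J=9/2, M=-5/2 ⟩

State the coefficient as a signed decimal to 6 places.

triangle: 1!·4!·5!/11! = 2880/39916800
(j±m)!: 2!·3!·1!·5!·2!·7! = 14515200
prefactor² = (2J+1)·Δ·N² = 115200/11
  k=0: +1/(0!·1!·3!·1!·1!·4!) = 1/144
  k=1: −1/(1!·0!·2!·0!·2!·5!) = -1/480
Σ = 7/1440  ⇒  CG² = 115200/11·7/1440² = 49/198
CG = +√(49/198) = +0.497468

+0.497468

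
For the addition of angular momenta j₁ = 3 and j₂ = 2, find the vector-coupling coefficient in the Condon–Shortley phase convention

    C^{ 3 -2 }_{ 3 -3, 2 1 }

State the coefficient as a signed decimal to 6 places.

+0.645497

triangle: 2!*4!*2!/9! = 96/362880
(j±m)!: 0!*6!*3!*1!*1!*5! = 518400
prefactor² = (2J+1)*Δ*N² = 960
  k=2: +1/(2!*0!*4!*1!*0!*1!) = 1/48
Σ = 1/48  ⇒  CG² = 960*1/48² = 5/12
CG = +√(5/12) = +0.645497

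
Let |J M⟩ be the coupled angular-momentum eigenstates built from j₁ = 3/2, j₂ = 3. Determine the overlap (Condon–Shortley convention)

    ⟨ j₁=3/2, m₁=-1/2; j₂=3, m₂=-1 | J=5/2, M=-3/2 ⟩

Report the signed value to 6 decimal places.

-0.591608  (= −√(7/20))

j₁+j₂−J=2  J+j₁−j₂=1  J−j₁+j₂=4  j₁+j₂+J+1=8
(j₁±m₁, j₂±m₂, J±M) = (1,2,2,4,1,4)
P² = 576/35
sum k=1..2:
  [1] −1/6 = -1/6
  [2] +1/48 = 1/48
S = -7/48
C² = P²·S² = 7/20 ; C = -0.591608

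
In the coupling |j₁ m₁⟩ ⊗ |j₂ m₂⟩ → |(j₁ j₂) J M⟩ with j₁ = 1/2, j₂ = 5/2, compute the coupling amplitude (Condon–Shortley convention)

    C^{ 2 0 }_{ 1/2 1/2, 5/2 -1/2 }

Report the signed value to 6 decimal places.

√[5·1!0!4!/6! · 1!0!2!3!2!2!] = √(8)
  +(−1)^0/∏(0,1,0,2,0,2)! = 1/4  (running 1/4)
⟨..|..⟩ = √(8)·(1/4) = +0.707107

+√(1/2) = +0.707107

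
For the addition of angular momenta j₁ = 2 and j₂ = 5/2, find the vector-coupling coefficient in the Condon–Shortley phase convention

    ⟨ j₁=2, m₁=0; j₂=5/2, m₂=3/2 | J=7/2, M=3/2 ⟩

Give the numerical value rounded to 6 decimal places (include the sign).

-0.534522

j₁+j₂−J=1  J+j₁−j₂=3  J−j₁+j₂=4  j₁+j₂+J+1=9
(j₁±m₁, j₂±m₂, J±M) = (2,2,4,1,5,2)
P² = 512/7
sum k=0..1:
  [0] +1/48 = 1/48
  [1] −1/12 = -1/12
S = -1/16
C² = P²·S² = 2/7 ; C = -0.534522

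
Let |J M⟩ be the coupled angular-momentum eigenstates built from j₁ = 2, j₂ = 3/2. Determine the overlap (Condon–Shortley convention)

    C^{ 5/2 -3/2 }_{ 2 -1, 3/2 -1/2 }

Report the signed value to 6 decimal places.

j₁+j₂−J=1  J+j₁−j₂=3  J−j₁+j₂=2  j₁+j₂+J+1=7
(j₁±m₁, j₂±m₂, J±M) = (1,3,1,2,1,4)
P² = 144/35
sum k=0..1:
  [0] +1/6 = 1/6
  [1] −1/4 = -1/4
S = -1/12
C² = P²·S² = 1/35 ; C = -0.169031

−√(1/35) ≈ -0.169031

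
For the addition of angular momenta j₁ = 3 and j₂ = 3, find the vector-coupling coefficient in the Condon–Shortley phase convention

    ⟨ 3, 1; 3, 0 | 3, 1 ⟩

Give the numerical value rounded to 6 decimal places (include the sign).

triangle: 3!*3!*3!/10! = 216/3628800
(j±m)!: 4!*2!*3!*3!*4!*2! = 82944
prefactor² = (2J+1)*Δ*N² = 864/25
  k=0: +1/(0!*3!*2!*3!*1!*0!) = 1/72
  k=1: −1/(1!*2!*1!*2!*2!*1!) = -1/8
  k=2: +1/(2!*1!*0!*1!*3!*2!) = 1/24
Σ = -5/72  ⇒  CG² = 864/25*(-5/72)² = 1/6
CG = −√(1/6) = -0.408248

-0.408248  (= −√(1/6))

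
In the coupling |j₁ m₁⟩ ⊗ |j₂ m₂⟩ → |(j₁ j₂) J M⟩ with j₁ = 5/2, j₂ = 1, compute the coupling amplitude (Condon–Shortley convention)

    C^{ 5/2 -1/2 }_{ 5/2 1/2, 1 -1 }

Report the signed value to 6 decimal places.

+0.717137

j₁+j₂−J=1  J+j₁−j₂=4  J−j₁+j₂=1  j₁+j₂+J+1=7
(j₁±m₁, j₂±m₂, J±M) = (3,2,0,2,2,3)
P² = 288/35
sum k=0..0:
  [0] +1/4 = 1/4
S = 1/4
C² = P²·S² = 18/35 ; C = +0.717137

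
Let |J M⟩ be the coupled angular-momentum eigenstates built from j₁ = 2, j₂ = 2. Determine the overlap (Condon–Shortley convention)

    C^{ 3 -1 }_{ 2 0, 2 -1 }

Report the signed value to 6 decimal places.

+0.447214  (= +√(1/5))

j₁+j₂−J=1  J+j₁−j₂=3  J−j₁+j₂=3  j₁+j₂+J+1=8
(j₁±m₁, j₂±m₂, J±M) = (2,2,1,3,2,4)
P² = 36/5
sum k=0..1:
  [0] +1/4 = 1/4
  [1] −1/12 = -1/12
S = 1/6
C² = P²·S² = 1/5 ; C = +0.447214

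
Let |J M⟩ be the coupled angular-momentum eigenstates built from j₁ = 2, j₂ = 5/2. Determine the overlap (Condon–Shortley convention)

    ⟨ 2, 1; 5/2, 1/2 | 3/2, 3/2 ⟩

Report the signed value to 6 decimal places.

−√(9/35) ≈ -0.507093

√[4·3!1!2!/7! · 3!1!3!2!3!0!] = √(144/35)
  +(−1)^1/∏(1,2,0,2,1,0)! = -1/4  (running -1/4)
⟨..|..⟩ = √(144/35)·(-1/4) = -0.507093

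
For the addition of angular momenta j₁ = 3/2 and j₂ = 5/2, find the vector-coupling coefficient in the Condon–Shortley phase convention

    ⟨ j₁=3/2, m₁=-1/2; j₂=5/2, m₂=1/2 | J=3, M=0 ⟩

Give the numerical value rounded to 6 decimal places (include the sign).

√[7·1!2!4!/8! · 1!2!3!2!3!3!] = √(36/5)
  +(−1)^0/∏(0,1,2,3,0,1)! = 1/12  (running 1/12)
  +(−1)^1/∏(1,0,1,2,1,2)! = -1/4  (running -1/6)
⟨..|..⟩ = √(36/5)·(-1/6) = -0.447214

−√(1/5) = -0.447214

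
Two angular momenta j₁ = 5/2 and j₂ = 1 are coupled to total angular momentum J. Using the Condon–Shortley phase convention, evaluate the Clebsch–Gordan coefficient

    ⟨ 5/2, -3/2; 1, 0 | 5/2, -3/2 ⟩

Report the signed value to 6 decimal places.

−√(9/35) ≈ -0.507093

√[6·1!4!1!/7! · 1!4!1!1!1!4!] = √(576/35)
  +(−1)^0/∏(0,1,4,1,0,0)! = 1/24  (running 1/24)
  +(−1)^1/∏(1,0,3,0,1,1)! = -1/6  (running -1/8)
⟨..|..⟩ = √(576/35)·(-1/8) = -0.507093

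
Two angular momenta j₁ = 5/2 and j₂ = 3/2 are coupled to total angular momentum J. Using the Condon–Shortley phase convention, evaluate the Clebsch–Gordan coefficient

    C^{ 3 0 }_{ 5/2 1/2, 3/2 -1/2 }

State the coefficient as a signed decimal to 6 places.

j₁+j₂−J=1  J+j₁−j₂=4  J−j₁+j₂=2  j₁+j₂+J+1=8
(j₁±m₁, j₂±m₂, J±M) = (3,2,1,2,3,3)
P² = 36/5
sum k=0..1:
  [0] +1/4 = 1/4
  [1] −1/12 = -1/12
S = 1/6
C² = P²·S² = 1/5 ; C = +0.447214

+√(1/5) = +0.447214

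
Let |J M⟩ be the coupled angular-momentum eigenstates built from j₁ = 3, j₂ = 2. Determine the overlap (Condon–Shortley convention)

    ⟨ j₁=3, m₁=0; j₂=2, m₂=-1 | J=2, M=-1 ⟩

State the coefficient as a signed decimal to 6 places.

-0.534522  (= −√(2/7))

√[5·3!3!1!/8! · 3!3!1!3!1!3!] = √(81/14)
  +(−1)^0/∏(0,3,3,1,0,0)! = 1/36  (running 1/36)
  +(−1)^1/∏(1,2,2,0,1,1)! = -1/4  (running -2/9)
⟨..|..⟩ = √(81/14)·(-2/9) = -0.534522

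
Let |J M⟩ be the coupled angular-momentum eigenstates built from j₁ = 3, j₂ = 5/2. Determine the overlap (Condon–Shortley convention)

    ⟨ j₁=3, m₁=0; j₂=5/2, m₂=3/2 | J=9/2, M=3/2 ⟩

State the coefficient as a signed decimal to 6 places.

√[10·1!5!4!/11! · 3!3!4!1!6!3!] = √(207360/77)
  +(−1)^0/∏(0,1,3,4,2,0)! = 1/288  (running 1/288)
  +(−1)^1/∏(1,0,2,3,3,1)! = -1/72  (running -1/96)
⟨..|..⟩ = √(207360/77)·(-1/96) = -0.540562

-0.540562  (= −√(45/154))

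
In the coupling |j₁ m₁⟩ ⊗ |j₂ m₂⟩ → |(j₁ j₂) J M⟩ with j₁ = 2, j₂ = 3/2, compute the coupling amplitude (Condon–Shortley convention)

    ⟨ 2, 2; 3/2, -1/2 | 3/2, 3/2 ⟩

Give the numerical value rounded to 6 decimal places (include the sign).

+0.632456

j₁+j₂−J=2  J+j₁−j₂=2  J−j₁+j₂=1  j₁+j₂+J+1=6
(j₁±m₁, j₂±m₂, J±M) = (4,0,1,2,3,0)
P² = 32/5
sum k=0..0:
  [0] +1/4 = 1/4
S = 1/4
C² = P²·S² = 2/5 ; C = +0.632456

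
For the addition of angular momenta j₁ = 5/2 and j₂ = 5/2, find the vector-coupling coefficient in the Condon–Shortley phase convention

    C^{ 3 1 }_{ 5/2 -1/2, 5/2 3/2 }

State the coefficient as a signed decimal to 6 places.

triangle: 2!·3!·3!/9! = 72/362880
(j±m)!: 2!·3!·4!·1!·4!·2! = 13824
prefactor² = (2J+1)·Δ·N² = 96/5
  k=1: −1/(1!·1!·2!·3!·1!·0!) = -1/12
  k=2: +1/(2!·0!·1!·2!·2!·1!) = 1/8
Σ = 1/24  ⇒  CG² = 96/5·1/24² = 1/30
CG = +√(1/30) = +0.182574

+0.182574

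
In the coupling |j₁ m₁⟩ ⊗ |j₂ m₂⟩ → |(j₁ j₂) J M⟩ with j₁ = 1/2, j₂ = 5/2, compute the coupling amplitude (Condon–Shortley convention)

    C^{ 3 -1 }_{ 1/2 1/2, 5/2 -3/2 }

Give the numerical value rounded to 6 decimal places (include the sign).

+√(1/3) = +0.577350

√[7·0!1!5!/7! · 1!0!1!4!2!4!] = √(192)
  +(−1)^0/∏(0,0,0,1,1,4)! = 1/24  (running 1/24)
⟨..|..⟩ = √(192)·(1/24) = +0.577350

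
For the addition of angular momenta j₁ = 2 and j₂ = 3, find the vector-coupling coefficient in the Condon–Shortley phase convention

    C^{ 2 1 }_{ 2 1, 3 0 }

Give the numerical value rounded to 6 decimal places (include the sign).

triangle: 3!·1!·3!/8! = 36/40320
(j±m)!: 3!·1!·3!·3!·3!·1! = 1296
prefactor² = (2J+1)·Δ·N² = 81/14
  k=0: +1/(0!·3!·1!·3!·0!·0!) = 1/36
  k=1: −1/(1!·2!·0!·2!·1!·1!) = -1/4
Σ = -2/9  ⇒  CG² = 81/14·(-2/9)² = 2/7
CG = −√(2/7) = -0.534522

−√(2/7) = -0.534522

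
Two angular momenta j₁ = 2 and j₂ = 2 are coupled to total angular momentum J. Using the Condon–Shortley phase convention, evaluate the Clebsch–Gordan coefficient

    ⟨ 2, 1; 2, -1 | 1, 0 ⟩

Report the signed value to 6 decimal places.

j₁+j₂−J=3  J+j₁−j₂=1  J−j₁+j₂=1  j₁+j₂+J+1=6
(j₁±m₁, j₂±m₂, J±M) = (3,1,1,3,1,1)
P² = 9/10
sum k=0..1:
  [0] +1/6 = 1/6
  [1] −1/2 = -1/2
S = -1/3
C² = P²·S² = 1/10 ; C = -0.316228

-0.316228  (= −√(1/10))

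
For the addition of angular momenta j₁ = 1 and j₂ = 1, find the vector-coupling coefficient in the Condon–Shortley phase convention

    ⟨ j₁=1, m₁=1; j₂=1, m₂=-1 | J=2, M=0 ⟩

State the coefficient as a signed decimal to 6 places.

+0.408248  (= +√(1/6))

triangle: 0!×2!×2!/5! = 4/120
(j±m)!: 2!×0!×0!×2!×2!×2! = 16
prefactor² = (2J+1)×Δ×N² = 8/3
  k=0: +1/(0!×0!×0!×0!×2!×2!) = 1/4
Σ = 1/4  ⇒  CG² = 8/3×1/4² = 1/6
CG = +√(1/6) = +0.408248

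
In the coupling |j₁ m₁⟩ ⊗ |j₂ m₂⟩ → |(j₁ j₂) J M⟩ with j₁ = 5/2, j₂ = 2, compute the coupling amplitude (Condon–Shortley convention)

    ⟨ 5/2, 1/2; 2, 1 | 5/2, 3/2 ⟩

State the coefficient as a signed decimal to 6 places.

j₁+j₂−J=2  J+j₁−j₂=3  J−j₁+j₂=2  j₁+j₂+J+1=8
(j₁±m₁, j₂±m₂, J±M) = (3,2,3,1,4,1)
P² = 216/35
sum k=1..2:
  [1] −1/4 = -1/4
  [2] +1/12 = 1/12
S = -1/6
C² = P²·S² = 6/35 ; C = -0.414039

-0.414039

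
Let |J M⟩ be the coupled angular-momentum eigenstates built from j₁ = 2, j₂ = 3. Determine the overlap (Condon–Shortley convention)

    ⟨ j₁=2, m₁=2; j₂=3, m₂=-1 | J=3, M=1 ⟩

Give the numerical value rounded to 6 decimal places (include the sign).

+√(2/5) = +0.632456

j₁+j₂−J=2  J+j₁−j₂=2  J−j₁+j₂=4  j₁+j₂+J+1=9
(j₁±m₁, j₂±m₂, J±M) = (4,0,2,4,4,2)
P² = 512/5
sum k=0..0:
  [0] +1/16 = 1/16
S = 1/16
C² = P²·S² = 2/5 ; C = +0.632456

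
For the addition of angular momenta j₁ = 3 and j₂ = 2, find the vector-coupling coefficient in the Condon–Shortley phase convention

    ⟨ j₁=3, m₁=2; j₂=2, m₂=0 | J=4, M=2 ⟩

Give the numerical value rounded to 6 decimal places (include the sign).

triangle: 1!×5!×3!/10! = 720/3628800
(j±m)!: 5!×1!×2!×2!×6!×2! = 691200
prefactor² = (2J+1)×Δ×N² = 8640/7
  k=0: +1/(0!×1!×1!×2!×4!×1!) = 1/48
  k=1: −1/(1!×0!×0!×1!×5!×2!) = -1/240
Σ = 1/60  ⇒  CG² = 8640/7×1/60² = 12/35
CG = +√(12/35) = +0.585540

+√(12/35) = +0.585540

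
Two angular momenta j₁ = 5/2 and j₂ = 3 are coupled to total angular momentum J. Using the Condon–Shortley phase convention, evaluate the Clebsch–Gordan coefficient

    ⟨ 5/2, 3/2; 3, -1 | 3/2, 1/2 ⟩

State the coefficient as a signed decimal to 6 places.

√[4·4!1!2!/8! · 4!1!2!4!2!1!] = √(384/35)
  +(−1)^0/∏(0,4,1,2,0,0)! = 1/48  (running 1/48)
  +(−1)^1/∏(1,3,0,1,1,1)! = -1/6  (running -7/48)
⟨..|..⟩ = √(384/35)·(-7/48) = -0.483046

−√(7/30) = -0.483046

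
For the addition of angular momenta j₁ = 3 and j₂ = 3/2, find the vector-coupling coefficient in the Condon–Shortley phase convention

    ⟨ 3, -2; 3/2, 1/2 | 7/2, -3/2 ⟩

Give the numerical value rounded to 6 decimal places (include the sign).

√[8·1!5!2!/9! · 1!5!2!1!2!5!] = √(6400/21)
  +(−1)^0/∏(0,1,5,2,0,0)! = 1/240  (running 1/240)
  +(−1)^1/∏(1,0,4,1,1,1)! = -1/24  (running -3/80)
⟨..|..⟩ = √(6400/21)·(-3/80) = -0.654654

-0.654654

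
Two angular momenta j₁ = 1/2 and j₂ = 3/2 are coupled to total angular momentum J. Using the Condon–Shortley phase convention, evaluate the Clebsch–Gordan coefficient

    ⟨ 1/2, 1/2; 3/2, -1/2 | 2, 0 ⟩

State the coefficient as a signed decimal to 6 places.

triangle: 0!·1!·3!/5! = 6/120
(j±m)!: 1!·0!·1!·2!·2!·2! = 8
prefactor² = (2J+1)·Δ·N² = 2
  k=0: +1/(0!·0!·0!·1!·1!·2!) = 1/2
Σ = 1/2  ⇒  CG² = 2·1/2² = 1/2
CG = +√(1/2) = +0.707107

+0.707107  (= +√(1/2))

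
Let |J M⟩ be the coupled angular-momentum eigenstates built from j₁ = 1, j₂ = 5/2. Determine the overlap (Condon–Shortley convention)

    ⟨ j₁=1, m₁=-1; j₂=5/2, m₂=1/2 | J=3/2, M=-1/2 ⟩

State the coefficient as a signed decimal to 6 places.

triangle: 2!*0!*3!/6! = 12/720
(j±m)!: 0!*2!*3!*2!*1!*2! = 48
prefactor² = (2J+1)*Δ*N² = 16/5
  k=2: +1/(2!*0!*0!*1!*0!*2!) = 1/4
Σ = 1/4  ⇒  CG² = 16/5*1/4² = 1/5
CG = +√(1/5) = +0.447214

+0.447214  (= +√(1/5))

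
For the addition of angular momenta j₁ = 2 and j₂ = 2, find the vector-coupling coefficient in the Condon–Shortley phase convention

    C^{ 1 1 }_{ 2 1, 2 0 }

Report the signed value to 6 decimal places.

−√(3/10) ≈ -0.547723

√[3·3!1!1!/6! · 3!1!2!2!2!0!] = √(6/5)
  +(−1)^1/∏(1,2,0,1,1,0)! = -1/2  (running -1/2)
⟨..|..⟩ = √(6/5)·(-1/2) = -0.547723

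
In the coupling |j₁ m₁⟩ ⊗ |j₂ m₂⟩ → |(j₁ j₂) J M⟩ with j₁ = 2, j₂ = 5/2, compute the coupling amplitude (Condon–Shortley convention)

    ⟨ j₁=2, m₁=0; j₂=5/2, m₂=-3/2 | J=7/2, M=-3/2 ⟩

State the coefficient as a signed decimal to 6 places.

+√(2/7) ≈ +0.534522

√[8·1!3!4!/9! · 2!2!1!4!2!5!] = √(512/7)
  +(−1)^0/∏(0,1,2,1,1,3)! = 1/12  (running 1/12)
  +(−1)^1/∏(1,0,1,0,2,4)! = -1/48  (running 1/16)
⟨..|..⟩ = √(512/7)·(1/16) = +0.534522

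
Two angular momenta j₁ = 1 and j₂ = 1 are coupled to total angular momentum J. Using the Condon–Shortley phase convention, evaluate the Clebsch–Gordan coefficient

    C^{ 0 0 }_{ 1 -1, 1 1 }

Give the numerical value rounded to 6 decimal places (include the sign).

j₁+j₂−J=2  J+j₁−j₂=0  J−j₁+j₂=0  j₁+j₂+J+1=3
(j₁±m₁, j₂±m₂, J±M) = (0,2,2,0,0,0)
P² = 4/3
sum k=2..2:
  [2] +1/2 = 1/2
S = 1/2
C² = P²·S² = 1/3 ; C = +0.577350

+√(1/3) = +0.577350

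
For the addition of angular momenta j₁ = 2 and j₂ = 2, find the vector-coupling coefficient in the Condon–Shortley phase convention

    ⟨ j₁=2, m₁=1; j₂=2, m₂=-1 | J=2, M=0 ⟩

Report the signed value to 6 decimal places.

+√(1/14) ≈ +0.267261

j₁+j₂−J=2  J+j₁−j₂=2  J−j₁+j₂=2  j₁+j₂+J+1=7
(j₁±m₁, j₂±m₂, J±M) = (3,1,1,3,2,2)
P² = 8/7
sum k=0..1:
  [0] +1/2 = 1/2
  [1] −1/4 = -1/4
S = 1/4
C² = P²·S² = 1/14 ; C = +0.267261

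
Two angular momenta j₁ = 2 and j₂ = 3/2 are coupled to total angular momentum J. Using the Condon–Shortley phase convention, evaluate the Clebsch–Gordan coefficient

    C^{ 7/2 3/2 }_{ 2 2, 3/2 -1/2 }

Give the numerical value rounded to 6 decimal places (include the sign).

√[8·0!4!3!/8! · 4!0!1!2!5!2!] = √(2304/7)
  +(−1)^0/∏(0,0,0,1,4,2)! = 1/48  (running 1/48)
⟨..|..⟩ = √(2304/7)·(1/48) = +0.377964

+√(1/7) ≈ +0.377964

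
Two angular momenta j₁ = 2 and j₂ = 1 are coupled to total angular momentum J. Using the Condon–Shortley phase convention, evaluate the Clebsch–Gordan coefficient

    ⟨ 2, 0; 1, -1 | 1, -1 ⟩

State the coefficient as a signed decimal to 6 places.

+√(1/10) ≈ +0.316228

j₁+j₂−J=2  J+j₁−j₂=2  J−j₁+j₂=0  j₁+j₂+J+1=5
(j₁±m₁, j₂±m₂, J±M) = (2,2,0,2,0,2)
P² = 8/5
sum k=0..0:
  [0] +1/4 = 1/4
S = 1/4
C² = P²·S² = 1/10 ; C = +0.316228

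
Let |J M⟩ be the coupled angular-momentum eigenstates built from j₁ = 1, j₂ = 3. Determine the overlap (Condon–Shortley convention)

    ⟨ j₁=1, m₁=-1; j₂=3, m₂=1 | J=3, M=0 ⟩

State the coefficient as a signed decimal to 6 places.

-0.707107

triangle: 1!*1!*5!/8! = 120/40320
(j±m)!: 0!*2!*4!*2!*3!*3! = 3456
prefactor² = (2J+1)*Δ*N² = 72
  k=1: −1/(1!*0!*1!*3!*0!*2!) = -1/12
Σ = -1/12  ⇒  CG² = 72*(-1/12)² = 1/2
CG = −√(1/2) = -0.707107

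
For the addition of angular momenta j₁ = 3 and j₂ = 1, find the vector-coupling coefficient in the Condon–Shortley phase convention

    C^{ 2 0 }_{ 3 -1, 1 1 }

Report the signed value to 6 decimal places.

+√(2/7) ≈ +0.534522

triangle: 2!*4!*0!/7! = 48/5040
(j±m)!: 2!*4!*2!*0!*2!*2! = 384
prefactor² = (2J+1)*Δ*N² = 128/7
  k=2: +1/(2!*0!*2!*0!*2!*0!) = 1/8
Σ = 1/8  ⇒  CG² = 128/7*1/8² = 2/7
CG = +√(2/7) = +0.534522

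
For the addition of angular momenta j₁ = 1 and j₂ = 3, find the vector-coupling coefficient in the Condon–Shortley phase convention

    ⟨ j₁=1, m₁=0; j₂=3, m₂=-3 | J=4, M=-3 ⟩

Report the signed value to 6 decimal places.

√[9·0!2!6!/9! · 1!1!0!6!1!7!] = √(129600)
  +(−1)^0/∏(0,0,1,0,1,6)! = 1/720  (running 1/720)
⟨..|..⟩ = √(129600)·(1/720) = +0.500000

+√(1/4) = +0.500000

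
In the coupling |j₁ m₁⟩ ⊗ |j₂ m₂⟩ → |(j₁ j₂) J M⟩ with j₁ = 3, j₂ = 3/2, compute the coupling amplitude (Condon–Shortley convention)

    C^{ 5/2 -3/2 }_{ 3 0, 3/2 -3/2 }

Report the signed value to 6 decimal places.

j₁+j₂−J=2  J+j₁−j₂=4  J−j₁+j₂=1  j₁+j₂+J+1=8
(j₁±m₁, j₂±m₂, J±M) = (3,3,0,3,1,4)
P² = 1296/35
sum k=0..0:
  [0] +1/12 = 1/12
S = 1/12
C² = P²·S² = 9/35 ; C = +0.507093

+0.507093  (= +√(9/35))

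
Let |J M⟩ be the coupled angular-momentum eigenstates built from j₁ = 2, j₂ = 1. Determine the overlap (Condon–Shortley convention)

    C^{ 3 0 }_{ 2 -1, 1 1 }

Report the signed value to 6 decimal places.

√[7·0!4!2!/7! · 1!3!2!0!3!3!] = √(144/5)
  +(−1)^0/∏(0,0,3,2,1,0)! = 1/12  (running 1/12)
⟨..|..⟩ = √(144/5)·(1/12) = +0.447214

+0.447214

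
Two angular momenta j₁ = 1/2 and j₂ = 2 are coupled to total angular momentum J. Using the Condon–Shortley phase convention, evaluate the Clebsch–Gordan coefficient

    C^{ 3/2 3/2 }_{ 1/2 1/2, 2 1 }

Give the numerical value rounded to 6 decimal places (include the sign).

j₁+j₂−J=1  J+j₁−j₂=0  J−j₁+j₂=3  j₁+j₂+J+1=5
(j₁±m₁, j₂±m₂, J±M) = (1,0,3,1,3,0)
P² = 36/5
sum k=0..0:
  [0] +1/6 = 1/6
S = 1/6
C² = P²·S² = 1/5 ; C = +0.447214

+√(1/5) = +0.447214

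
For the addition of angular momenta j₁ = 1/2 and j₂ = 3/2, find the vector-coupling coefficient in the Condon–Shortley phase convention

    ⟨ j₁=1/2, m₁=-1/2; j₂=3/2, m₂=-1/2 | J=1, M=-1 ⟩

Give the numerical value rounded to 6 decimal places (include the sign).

√[3·1!0!2!/4! · 0!1!1!2!0!2!] = √(1)
  +(−1)^1/∏(1,0,0,0,0,2)! = -1/2  (running -1/2)
⟨..|..⟩ = √(1)·(-1/2) = -0.500000

−√(1/4) ≈ -0.500000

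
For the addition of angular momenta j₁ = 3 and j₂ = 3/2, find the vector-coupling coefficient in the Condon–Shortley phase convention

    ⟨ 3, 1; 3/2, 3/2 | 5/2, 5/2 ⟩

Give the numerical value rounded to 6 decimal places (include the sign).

triangle: 2!*4!*1!/8! = 48/40320
(j±m)!: 4!*2!*3!*0!*5!*0! = 34560
prefactor² = (2J+1)*Δ*N² = 1728/7
  k=2: +1/(2!*0!*0!*1!*4!*0!) = 1/48
Σ = 1/48  ⇒  CG² = 1728/7*1/48² = 3/28
CG = +√(3/28) = +0.327327

+√(3/28) ≈ +0.327327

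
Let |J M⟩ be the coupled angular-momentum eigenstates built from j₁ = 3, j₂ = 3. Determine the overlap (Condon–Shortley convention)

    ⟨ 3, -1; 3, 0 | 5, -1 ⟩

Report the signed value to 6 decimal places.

−√(5/42) ≈ -0.345033

j₁+j₂−J=1  J+j₁−j₂=5  J−j₁+j₂=5  j₁+j₂+J+1=12
(j₁±m₁, j₂±m₂, J±M) = (2,4,3,3,4,6)
P² = 69120/7
sum k=0..1:
  [0] +1/288 = 1/288
  [1] −1/144 = -1/144
S = -1/288
C² = P²·S² = 5/42 ; C = -0.345033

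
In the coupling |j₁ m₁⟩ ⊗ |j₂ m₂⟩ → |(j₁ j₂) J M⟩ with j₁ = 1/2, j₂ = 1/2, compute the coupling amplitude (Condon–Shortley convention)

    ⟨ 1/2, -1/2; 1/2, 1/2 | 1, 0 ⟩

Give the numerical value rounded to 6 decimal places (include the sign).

j₁+j₂−J=0  J+j₁−j₂=1  J−j₁+j₂=1  j₁+j₂+J+1=3
(j₁±m₁, j₂±m₂, J±M) = (0,1,1,0,1,1)
P² = 1/2
sum k=0..0:
  [0] +1/1 = 1
S = 1
C² = P²·S² = 1/2 ; C = +0.707107

+0.707107  (= +√(1/2))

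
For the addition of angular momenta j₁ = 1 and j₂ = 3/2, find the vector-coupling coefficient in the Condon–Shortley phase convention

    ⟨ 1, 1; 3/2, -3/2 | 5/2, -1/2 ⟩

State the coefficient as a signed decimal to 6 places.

+√(1/10) = +0.316228

triangle: 0!×2!×3!/6! = 12/720
(j±m)!: 2!×0!×0!×3!×2!×3! = 144
prefactor² = (2J+1)×Δ×N² = 72/5
  k=0: +1/(0!×0!×0!×0!×2!×3!) = 1/12
Σ = 1/12  ⇒  CG² = 72/5×1/12² = 1/10
CG = +√(1/10) = +0.316228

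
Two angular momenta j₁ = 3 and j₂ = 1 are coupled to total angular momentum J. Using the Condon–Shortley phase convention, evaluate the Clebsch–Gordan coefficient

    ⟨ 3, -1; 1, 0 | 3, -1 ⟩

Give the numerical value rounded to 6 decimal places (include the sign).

−√(1/12) ≈ -0.288675

j₁+j₂−J=1  J+j₁−j₂=5  J−j₁+j₂=1  j₁+j₂+J+1=8
(j₁±m₁, j₂±m₂, J±M) = (2,4,1,1,2,4)
P² = 48
sum k=0..1:
  [0] +1/24 = 1/24
  [1] −1/12 = -1/12
S = -1/24
C² = P²·S² = 1/12 ; C = -0.288675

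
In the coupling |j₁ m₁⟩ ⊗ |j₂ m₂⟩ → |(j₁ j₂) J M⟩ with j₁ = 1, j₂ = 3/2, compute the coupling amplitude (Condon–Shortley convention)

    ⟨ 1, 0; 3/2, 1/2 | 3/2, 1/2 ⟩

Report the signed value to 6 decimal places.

j₁+j₂−J=1  J+j₁−j₂=1  J−j₁+j₂=2  j₁+j₂+J+1=5
(j₁±m₁, j₂±m₂, J±M) = (1,1,2,1,2,1)
P² = 4/15
sum k=0..1:
  [0] +1/2 = 1/2
  [1] −1/1 = -1
S = -1/2
C² = P²·S² = 1/15 ; C = -0.258199

-0.258199  (= −√(1/15))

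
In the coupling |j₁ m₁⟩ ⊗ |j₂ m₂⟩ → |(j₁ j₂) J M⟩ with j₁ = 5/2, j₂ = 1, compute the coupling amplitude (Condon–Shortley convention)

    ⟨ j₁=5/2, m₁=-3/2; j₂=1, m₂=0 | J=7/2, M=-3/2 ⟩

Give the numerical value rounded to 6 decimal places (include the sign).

√[8·0!5!2!/8! · 1!4!1!1!2!5!] = √(1920/7)
  +(−1)^0/∏(0,0,4,1,1,1)! = 1/24  (running 1/24)
⟨..|..⟩ = √(1920/7)·(1/24) = +0.690066

+0.690066  (= +√(10/21))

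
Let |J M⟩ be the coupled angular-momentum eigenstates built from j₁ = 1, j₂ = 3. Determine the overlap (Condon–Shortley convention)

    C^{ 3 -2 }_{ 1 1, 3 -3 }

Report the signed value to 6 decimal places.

+0.500000  (= +√(1/4))

j₁+j₂−J=1  J+j₁−j₂=1  J−j₁+j₂=5  j₁+j₂+J+1=8
(j₁±m₁, j₂±m₂, J±M) = (2,0,0,6,1,5)
P² = 3600
sum k=0..0:
  [0] +1/120 = 1/120
S = 1/120
C² = P²·S² = 1/4 ; C = +0.500000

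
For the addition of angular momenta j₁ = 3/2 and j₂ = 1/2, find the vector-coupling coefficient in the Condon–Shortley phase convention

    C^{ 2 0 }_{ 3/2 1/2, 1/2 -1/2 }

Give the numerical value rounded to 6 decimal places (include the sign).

j₁+j₂−J=0  J+j₁−j₂=3  J−j₁+j₂=1  j₁+j₂+J+1=5
(j₁±m₁, j₂±m₂, J±M) = (2,1,0,1,2,2)
P² = 2
sum k=0..0:
  [0] +1/2 = 1/2
S = 1/2
C² = P²·S² = 1/2 ; C = +0.707107

+0.707107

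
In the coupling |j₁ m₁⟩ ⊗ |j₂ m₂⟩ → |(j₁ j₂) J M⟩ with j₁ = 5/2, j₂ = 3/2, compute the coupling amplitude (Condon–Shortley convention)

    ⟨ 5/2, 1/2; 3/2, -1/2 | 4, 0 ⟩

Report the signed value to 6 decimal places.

j₁+j₂−J=0  J+j₁−j₂=5  J−j₁+j₂=3  j₁+j₂+J+1=9
(j₁±m₁, j₂±m₂, J±M) = (3,2,1,2,4,4)
P² = 1728/7
sum k=0..0:
  [0] +1/24 = 1/24
S = 1/24
C² = P²·S² = 3/7 ; C = +0.654654

+√(3/7) ≈ +0.654654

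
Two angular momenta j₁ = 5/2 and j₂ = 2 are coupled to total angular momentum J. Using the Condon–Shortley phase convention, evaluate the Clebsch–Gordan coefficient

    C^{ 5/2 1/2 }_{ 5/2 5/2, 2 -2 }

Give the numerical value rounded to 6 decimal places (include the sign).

triangle: 2!*3!*2!/8! = 24/40320
(j±m)!: 5!*0!*0!*4!*3!*2! = 34560
prefactor² = (2J+1)*Δ*N² = 864/7
  k=0: +1/(0!*2!*0!*0!*3!*2!) = 1/24
Σ = 1/24  ⇒  CG² = 864/7*1/24² = 3/14
CG = +√(3/14) = +0.462910

+√(3/14) = +0.462910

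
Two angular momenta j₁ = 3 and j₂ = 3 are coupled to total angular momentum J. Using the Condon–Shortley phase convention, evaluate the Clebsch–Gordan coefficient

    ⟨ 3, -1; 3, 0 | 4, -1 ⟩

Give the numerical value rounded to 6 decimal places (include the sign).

j₁+j₂−J=2  J+j₁−j₂=4  J−j₁+j₂=4  j₁+j₂+J+1=11
(j₁±m₁, j₂±m₂, J±M) = (2,4,3,3,3,5)
P² = 124416/385
sum k=0..2:
  [0] +1/288 = 1/288
  [1] −1/24 = -1/24
  [2] +1/48 = 1/48
S = -5/288
C² = P²·S² = 15/154 ; C = -0.312094

−√(15/154) = -0.312094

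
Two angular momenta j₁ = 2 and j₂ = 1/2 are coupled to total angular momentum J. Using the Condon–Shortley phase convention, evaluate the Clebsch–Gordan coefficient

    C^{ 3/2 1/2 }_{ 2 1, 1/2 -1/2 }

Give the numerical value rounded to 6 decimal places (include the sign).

√[4·1!3!0!/5! · 3!1!0!1!2!1!] = √(12/5)
  +(−1)^0/∏(0,1,1,0,2,0)! = 1/2  (running 1/2)
⟨..|..⟩ = √(12/5)·(1/2) = +0.774597

+0.774597  (= +√(3/5))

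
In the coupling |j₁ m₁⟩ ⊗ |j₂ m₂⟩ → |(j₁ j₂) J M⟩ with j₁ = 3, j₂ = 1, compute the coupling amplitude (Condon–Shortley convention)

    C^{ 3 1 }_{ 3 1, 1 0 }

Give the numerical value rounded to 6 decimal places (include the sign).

+0.288675

triangle: 1!×5!×1!/8! = 120/40320
(j±m)!: 4!×2!×1!×1!×4!×2! = 2304
prefactor² = (2J+1)×Δ×N² = 48
  k=0: +1/(0!×1!×2!×1!×3!×0!) = 1/12
  k=1: −1/(1!×0!×1!×0!×4!×1!) = -1/24
Σ = 1/24  ⇒  CG² = 48×1/24² = 1/12
CG = +√(1/12) = +0.288675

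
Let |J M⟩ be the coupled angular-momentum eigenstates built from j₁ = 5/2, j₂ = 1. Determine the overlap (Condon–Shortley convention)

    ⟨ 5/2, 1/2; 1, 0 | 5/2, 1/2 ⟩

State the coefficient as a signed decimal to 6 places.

√[6·1!4!1!/7! · 3!2!1!1!3!2!] = √(144/35)
  +(−1)^0/∏(0,1,2,1,2,0)! = 1/4  (running 1/4)
  +(−1)^1/∏(1,0,1,0,3,1)! = -1/6  (running 1/12)
⟨..|..⟩ = √(144/35)·(1/12) = +0.169031

+0.169031  (= +√(1/35))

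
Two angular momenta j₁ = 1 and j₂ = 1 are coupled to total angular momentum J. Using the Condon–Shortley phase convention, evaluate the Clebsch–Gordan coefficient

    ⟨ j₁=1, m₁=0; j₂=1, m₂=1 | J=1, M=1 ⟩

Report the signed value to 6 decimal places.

√[3·1!1!1!/4! · 1!1!2!0!2!0!] = √(1/2)
  +(−1)^1/∏(1,0,0,1,1,0)! = -1  (running -1)
⟨..|..⟩ = √(1/2)·(-1) = -0.707107

-0.707107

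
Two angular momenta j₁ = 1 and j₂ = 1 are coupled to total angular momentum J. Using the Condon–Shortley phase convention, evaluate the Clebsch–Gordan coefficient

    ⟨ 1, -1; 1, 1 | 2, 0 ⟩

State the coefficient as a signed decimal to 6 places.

+0.408248  (= +√(1/6))

triangle: 0!×2!×2!/5! = 4/120
(j±m)!: 0!×2!×2!×0!×2!×2! = 16
prefactor² = (2J+1)×Δ×N² = 8/3
  k=0: +1/(0!×0!×2!×2!×0!×0!) = 1/4
Σ = 1/4  ⇒  CG² = 8/3×1/4² = 1/6
CG = +√(1/6) = +0.408248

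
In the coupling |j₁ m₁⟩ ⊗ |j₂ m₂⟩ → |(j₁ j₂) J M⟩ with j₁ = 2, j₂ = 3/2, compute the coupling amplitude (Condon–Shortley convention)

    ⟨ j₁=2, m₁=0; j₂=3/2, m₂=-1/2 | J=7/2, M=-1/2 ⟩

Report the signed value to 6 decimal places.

j₁+j₂−J=0  J+j₁−j₂=4  J−j₁+j₂=3  j₁+j₂+J+1=8
(j₁±m₁, j₂±m₂, J±M) = (2,2,1,2,3,4)
P² = 1152/35
sum k=0..0:
  [0] +1/8 = 1/8
S = 1/8
C² = P²·S² = 18/35 ; C = +0.717137

+0.717137  (= +√(18/35))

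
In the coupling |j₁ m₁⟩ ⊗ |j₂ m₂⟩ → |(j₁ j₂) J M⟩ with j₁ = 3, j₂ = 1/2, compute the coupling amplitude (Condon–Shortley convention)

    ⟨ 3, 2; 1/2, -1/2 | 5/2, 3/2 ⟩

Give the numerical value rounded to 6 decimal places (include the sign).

triangle: 1!·5!·0!/7! = 120/5040
(j±m)!: 5!·1!·0!·1!·4!·1! = 2880
prefactor² = (2J+1)·Δ·N² = 2880/7
  k=0: +1/(0!·1!·1!·0!·4!·0!) = 1/24
Σ = 1/24  ⇒  CG² = 2880/7·1/24² = 5/7
CG = +√(5/7) = +0.845154

+0.845154  (= +√(5/7))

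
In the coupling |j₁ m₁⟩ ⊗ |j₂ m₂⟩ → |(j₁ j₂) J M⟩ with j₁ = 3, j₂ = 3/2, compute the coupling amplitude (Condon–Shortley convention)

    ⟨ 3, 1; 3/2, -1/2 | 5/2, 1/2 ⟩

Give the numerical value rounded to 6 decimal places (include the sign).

j₁+j₂−J=2  J+j₁−j₂=4  J−j₁+j₂=1  j₁+j₂+J+1=8
(j₁±m₁, j₂±m₂, J±M) = (4,2,1,2,3,2)
P² = 288/35
sum k=0..1:
  [0] +1/8 = 1/8
  [1] −1/6 = -1/6
S = -1/24
C² = P²·S² = 1/70 ; C = -0.119523

-0.119523  (= −√(1/70))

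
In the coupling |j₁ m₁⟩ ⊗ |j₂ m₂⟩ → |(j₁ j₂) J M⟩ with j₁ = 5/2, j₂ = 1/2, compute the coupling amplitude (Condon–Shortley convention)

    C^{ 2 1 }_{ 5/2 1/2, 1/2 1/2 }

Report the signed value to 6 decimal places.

−√(1/3) = -0.577350

√[5·1!4!0!/6! · 3!2!1!0!3!1!] = √(12)
  +(−1)^1/∏(1,0,1,0,3,0)! = -1/6  (running -1/6)
⟨..|..⟩ = √(12)·(-1/6) = -0.577350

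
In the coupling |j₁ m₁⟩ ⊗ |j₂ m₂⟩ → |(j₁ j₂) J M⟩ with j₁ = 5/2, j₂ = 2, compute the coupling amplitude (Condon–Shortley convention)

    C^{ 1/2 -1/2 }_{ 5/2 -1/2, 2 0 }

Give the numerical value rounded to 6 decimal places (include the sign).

j₁+j₂−J=4  J+j₁−j₂=1  J−j₁+j₂=0  j₁+j₂+J+1=6
(j₁±m₁, j₂±m₂, J±M) = (2,3,2,2,0,1)
P² = 16/5
sum k=2..2:
  [2] +1/4 = 1/4
S = 1/4
C² = P²·S² = 1/5 ; C = +0.447214

+0.447214  (= +√(1/5))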